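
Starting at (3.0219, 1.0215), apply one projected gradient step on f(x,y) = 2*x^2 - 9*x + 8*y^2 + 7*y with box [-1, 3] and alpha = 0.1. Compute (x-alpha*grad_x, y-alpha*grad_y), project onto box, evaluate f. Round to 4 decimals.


Step 1: Compute gradient at (3.0219, 1.0215).
grad_x = 2*2*3.0219 - 9 = 3.0876
grad_y = 2*8*1.0215 + 7 = 23.344
Step 2: Gradient step.
x_raw = 3.0219 - 0.1*3.0876 = 2.7131
y_raw = 1.0215 - 0.1*23.344 = -1.3129
Step 3: Project onto [-1, 3].
x_proj = clip(2.7131) = 2.7131
y_proj = clip(-1.3129) = -1.0
Step 4: Evaluate f.
f(2.7131, -1.0) = -8.696


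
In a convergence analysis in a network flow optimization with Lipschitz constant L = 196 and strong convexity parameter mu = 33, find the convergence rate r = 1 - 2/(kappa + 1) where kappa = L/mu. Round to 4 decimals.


Step 1: Compute the condition number.
kappa = L/mu = 196/33 = 5.9394
Step 2: Compute the convergence rate.
r = 1 - 2/(kappa + 1) = 1 - 2*mu/(L + mu) = (L - mu)/(L + mu) = 163/229 = 0.7118


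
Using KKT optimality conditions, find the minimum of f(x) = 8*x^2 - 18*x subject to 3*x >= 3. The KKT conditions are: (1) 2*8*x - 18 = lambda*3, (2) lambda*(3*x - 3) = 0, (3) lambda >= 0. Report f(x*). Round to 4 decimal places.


Step 1: Try lambda = 0 (constraint inactive).
Stationarity: 2*8*x - 18 = 0
x* = 18/(2*8) = 1.125
Check constraint: 3*1.125 = 3.375 >= 3 -- satisfied.
Step 2: Compute optimal value.
f(x*) = 8*1.125^2 - 18*1.125 = -10.125


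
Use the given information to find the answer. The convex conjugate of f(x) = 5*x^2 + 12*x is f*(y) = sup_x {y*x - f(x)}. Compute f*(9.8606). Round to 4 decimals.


f*(y) = sup_x {y*x - a*x^2 - b*x} = sup_x {(y-b)*x - a*x^2}
FOC: (y - b) - 2a*x = 0 => x* = (y - b)/(2a)
x* = (9.8606 - 12)/(2*5) = -0.2139
f*(9.8606) = (y-b)^2/(4a) = (9.8606 - 12)^2/(4*5)
= 4.577/20 = 0.2289


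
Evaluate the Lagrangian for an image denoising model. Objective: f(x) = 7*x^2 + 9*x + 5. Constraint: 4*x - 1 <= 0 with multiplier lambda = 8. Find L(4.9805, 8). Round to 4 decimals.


Step 1: Evaluate f(x).
f(4.9805) = 7*4.9805^2 + 9*4.9805 + 5 = 223.4622
Step 2: Evaluate g(x).
g(4.9805) = 4*4.9805 - 1 = 18.922
Step 3: Compute Lagrangian.
L = 223.4622 + 8*18.922 = 374.8382


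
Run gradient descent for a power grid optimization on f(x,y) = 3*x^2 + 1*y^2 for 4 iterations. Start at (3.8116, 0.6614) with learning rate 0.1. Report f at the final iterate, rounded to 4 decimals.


Gradient descent on f(x,y) = 3*x^2 + 1*y^2.
Starting point: (3.8116, 0.6614), alpha = 0.1
Step 1: grad_x = 2*3*3.8116 = 22.8696, grad_y = 2*1*0.6614 = 1.3228
  x_1 = 3.8116 - 0.1*22.8696 = 1.5246
  y_1 = 0.6614 - 0.1*1.3228 = 0.5291
Step 2: grad_x = 2*3*1.5246 = 9.1478, grad_y = 2*1*0.5291 = 1.0582
  x_2 = 1.5246 - 0.1*9.1478 = 0.6099
  y_2 = 0.5291 - 0.1*1.0582 = 0.4233
Step 3: grad_x = 2*3*0.6099 = 3.6591, grad_y = 2*1*0.4233 = 0.8466
  x_3 = 0.6099 - 0.1*3.6591 = 0.2439
  y_3 = 0.4233 - 0.1*0.8466 = 0.3386
Step 4: grad_x = 2*3*0.2439 = 1.4637, grad_y = 2*1*0.3386 = 0.6773
  x_4 = 0.2439 - 0.1*1.4637 = 0.0976
  y_4 = 0.3386 - 0.1*0.6773 = 0.2709
f(0.0976, 0.2709) = 3*0.0976^2 + 1*0.2709^2 = 0.102


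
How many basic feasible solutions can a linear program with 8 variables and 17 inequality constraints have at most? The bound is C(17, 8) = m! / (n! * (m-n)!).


Each vertex corresponds to some choice of n active constraints out of m, so the number of vertices is at most C(m, n) = m! / (n!(m-n)!).
m = 17, n = 8
Numerator: 17 * 16 * 15 * 14 * 13 * 12 * 11 * 10
Denominator: 8! = 40320
C(17, 8) = 24310


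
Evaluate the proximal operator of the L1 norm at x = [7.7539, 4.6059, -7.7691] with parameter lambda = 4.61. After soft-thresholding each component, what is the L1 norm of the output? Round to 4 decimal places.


Soft-thresholding with lambda = 4.61:
prox(7.7539) = sign(7.7539)*max(|7.7539| - 4.61, 0) = 3.1439
prox(4.6059) = sign(4.6059)*max(|4.6059| - 4.61, 0) = 0.0
prox(-7.7691) = sign(-7.7691)*max(|-7.7691| - 4.61, 0) = -3.1591
prox(x) = [3.1439, 0.0, -3.1591]
||prox(x)||_1 = 3.1439 + 0.0 + 3.1591 = 6.303


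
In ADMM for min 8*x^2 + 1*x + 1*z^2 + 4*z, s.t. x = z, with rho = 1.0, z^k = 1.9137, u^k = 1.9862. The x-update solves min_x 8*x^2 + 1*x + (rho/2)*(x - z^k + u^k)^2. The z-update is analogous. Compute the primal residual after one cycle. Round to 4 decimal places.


ADMM iteration with rho = 1.0, z^k = 1.9137, u^k = 1.9862
Step 1: x-update.
Minimize 8*x^2 + 1*x + (1.0/2)*(x - 1.9137 + 1.9862)^2
FOC: (2*8 + 1.0)*x = -1 + 1.0*(1.9137 - 1.9862)
x^{k+1} = -0.0631
Step 2: z-update.
Minimize 1*z^2 + 4*z + (1.0/2)*(-0.0631 - z + 1.9862)^2
FOC: (2*1 + 1.0)*z = -4 + 1.0*(-0.0631 + 1.9862)
z^{k+1} = -0.6923
Step 3: u-update.
u^{k+1} = 1.9862 - 0.0631 + 0.6923 = 2.6154
Step 4: Primal residual = |-0.0631 + 0.6923| = 0.6292


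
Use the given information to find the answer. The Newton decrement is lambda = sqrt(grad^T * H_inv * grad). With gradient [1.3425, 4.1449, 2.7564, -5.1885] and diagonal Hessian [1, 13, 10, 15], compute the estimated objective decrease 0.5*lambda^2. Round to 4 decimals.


Step 1: H is diagonal, so H^(-1) * g = [1.3425, 0.3188, 0.2756, -0.3459].
Step 2: g^T H^(-1) g = sum_i g_i^2 / H_ii
  = (1.3425)^2/1 + (4.1449)^2/13 + (2.7564)^2/10 + (-5.1885)^2/15
  = 1.8023 + 1.3216 + 0.7598 + 1.7947 = 5.6783
Step 3: Objective decrease = 0.5 * g^T H^(-1) g = 2.8392


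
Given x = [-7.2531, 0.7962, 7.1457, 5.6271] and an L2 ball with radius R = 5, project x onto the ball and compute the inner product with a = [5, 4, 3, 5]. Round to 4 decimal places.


Step 1: Compute ||x|| (intermediates to 6 decimals).
||x|| = sqrt((-7.2531)^2 + 0.7962^2 + 7.1457^2 + 5.6271^2) = 11.660475
Step 2: Project.
Since ||x|| > R, scale = R/||x|| = 5/11.660475 = 0.428799, proj(x) = scale * x
proj(x) = [-3.110122, 0.34141, 3.064069, 2.412895]
Step 3: Dot product.
a^T * proj(x) = 5*(-3.110122) + 4*0.34141 + 3*3.064069 + 5*2.412895 = 7.0717


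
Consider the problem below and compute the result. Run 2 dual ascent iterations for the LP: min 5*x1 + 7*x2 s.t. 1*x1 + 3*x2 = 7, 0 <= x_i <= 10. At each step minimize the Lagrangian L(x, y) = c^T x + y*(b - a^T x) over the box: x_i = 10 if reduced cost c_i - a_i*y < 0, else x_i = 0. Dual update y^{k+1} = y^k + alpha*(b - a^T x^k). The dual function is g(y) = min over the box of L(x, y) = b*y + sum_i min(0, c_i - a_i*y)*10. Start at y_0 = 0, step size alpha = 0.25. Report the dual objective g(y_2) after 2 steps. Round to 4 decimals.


Dual ascent for LP: min 5*x1 + 7*x2, 1*x1 + 3*x2 = 7, 0 <= x_i <= 10
Step 1: y^k = 0.0, reduced costs: (5.0, 7.0)
  x^k = (0.0, 0.0), subgradient = b - a^T x = 7.0
  y^{k+1} = 0.0 + 0.25*7.0 = 1.75
Step 2: y^k = 1.75, reduced costs: (3.25, 1.75)
  x^k = (0.0, 0.0), subgradient = b - a^T x = 7.0
  y^{k+1} = 1.75 + 0.25*7.0 = 3.5
Dual objective at y_2 = 3.5: reduced costs (1.5, -3.5), box minimizer x = (0.0, 10.0)
g(y_2) = b*y + (c1 - a1*y)*x1 + (c2 - a2*y)*x2 = 7*3.5 + 1.5*0.0 + (-3.5)*10.0 = 24.5 + 0.0 - 35.0 = -10.5


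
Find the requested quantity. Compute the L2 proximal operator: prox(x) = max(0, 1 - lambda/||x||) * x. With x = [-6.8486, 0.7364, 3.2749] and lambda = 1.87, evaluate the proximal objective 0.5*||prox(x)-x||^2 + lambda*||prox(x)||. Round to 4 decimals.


Step 1: Compute ||x||.
||x|| = 7.627
Step 2: Compute scaling factor.
scale = max(0, 1 - 1.87/7.627) = 0.7548
Step 3: prox(x) = [-5.1694, 0.5558, 2.472]
||prox(x)|| = 5.757
Step 4: Proximal objective.
0.5*||prox-x||^2 = 1.7485
lambda*||prox|| = 10.7656
Total = 12.514


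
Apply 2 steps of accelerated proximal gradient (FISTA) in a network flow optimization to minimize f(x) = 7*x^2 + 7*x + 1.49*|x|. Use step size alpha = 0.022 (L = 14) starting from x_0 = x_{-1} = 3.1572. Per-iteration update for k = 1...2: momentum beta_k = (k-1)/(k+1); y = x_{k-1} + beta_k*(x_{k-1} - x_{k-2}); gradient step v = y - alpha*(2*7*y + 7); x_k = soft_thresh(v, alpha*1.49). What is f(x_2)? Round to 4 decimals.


FISTA on f(x) = 7*x^2 + 7*x + 1.49*|x|
L = 14, alpha = 0.022
Iteration 1: beta = 0.0, y = 3.1572 + 0.0*(3.1572 - 3.1572) = 3.1572
  grad(y) = 51.2008, v = y - alpha*grad = 2.0308
  prox(v) = soft_thresh(2.0308, 0.0328) = 1.998
Iteration 2: beta = 0.3333, y = 1.998 + 0.3333*(1.998 - 3.1572) = 1.6116
  grad(y) = 29.5624, v = y - alpha*grad = 0.9612
  prox(v) = soft_thresh(0.9612, 0.0328) = 0.9284
f(x_2) = 7*0.9284^2 + 7*0.9284 + 1.49*|0.9284| = 13.9167


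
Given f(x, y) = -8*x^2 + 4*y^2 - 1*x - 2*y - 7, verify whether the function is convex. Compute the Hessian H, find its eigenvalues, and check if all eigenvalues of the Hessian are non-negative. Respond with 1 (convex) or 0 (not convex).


The Hessian of f(x,y) = -8*x^2 + 4*y^2 - 1*x - 2*y - 7 is:
H = [[-16, 0], [0, 8]]
Trace = -16 + 8 = -8
Determinant = -16*8 - (0)^2 = -128
Discriminant = (-8)^2 - 4*-128 = 576.0
Eigenvalues: lambda_1 = -16.0, lambda_2 = 8.0
The function is not convex.

0


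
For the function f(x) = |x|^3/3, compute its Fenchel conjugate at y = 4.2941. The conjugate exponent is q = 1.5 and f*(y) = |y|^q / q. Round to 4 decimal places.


The conjugate exponent q satisfies 1/p + 1/q = 1.
p = 3, so q = 3/(3 - 1) = 1.5
|y|^q = 4.2941^1.5 = 8.8983
f*(4.2941) = 8.8983 / 1.5 = 5.9322


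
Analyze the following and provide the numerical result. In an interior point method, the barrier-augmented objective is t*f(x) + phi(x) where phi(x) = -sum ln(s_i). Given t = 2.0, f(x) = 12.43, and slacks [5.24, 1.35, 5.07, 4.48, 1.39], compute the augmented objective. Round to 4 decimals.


Step 1: Compute log-barrier.
ln values: [1.6563, 0.3001, 1.6233, 1.4996, 0.3293]
phi = -(1.6563 + 0.3001 + 1.6233 + 1.4996 + 0.3293) = -5.4087
Step 2: Compute augmented objective.
t*f(x) = 2.0*12.43 = 24.86
Total = 24.86 - 5.4087 = 19.4513


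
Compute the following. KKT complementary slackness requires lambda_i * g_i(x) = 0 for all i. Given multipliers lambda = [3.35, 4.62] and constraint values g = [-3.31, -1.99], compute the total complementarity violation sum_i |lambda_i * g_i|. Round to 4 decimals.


KKT complementary slackness check:
lambda_1 * g_1 = 3.35 * -3.31 = -11.0885
lambda_2 * g_2 = 4.62 * -1.99 = -9.1938
Total violation = 11.0885 + 9.1938 = 20.2823


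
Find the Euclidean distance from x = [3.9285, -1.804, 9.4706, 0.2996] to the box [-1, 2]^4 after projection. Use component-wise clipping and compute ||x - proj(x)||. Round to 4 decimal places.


Project each component onto [-1, 2].
clip(3.9285) = 2.0, clip(-1.804) = -1.0, clip(9.4706) = 2.0, clip(0.2996) = 0.2996
Projection = [2.0, -1.0, 2.0, 0.2996]
Squared diffs: [3.7191, 0.6464, 55.8099, 0.0]
Distance = sqrt(60.1754) = 7.7573


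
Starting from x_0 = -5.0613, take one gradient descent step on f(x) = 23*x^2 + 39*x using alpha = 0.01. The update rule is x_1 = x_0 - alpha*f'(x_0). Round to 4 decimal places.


We compute the gradient at x_0 and apply the update.
f'(x) = 46*x + 39
f'(-5.0613) = 46*-5.0613 + 39 = -193.8198
x_1 = -5.0613 - 0.01*-193.8198 = -3.1231


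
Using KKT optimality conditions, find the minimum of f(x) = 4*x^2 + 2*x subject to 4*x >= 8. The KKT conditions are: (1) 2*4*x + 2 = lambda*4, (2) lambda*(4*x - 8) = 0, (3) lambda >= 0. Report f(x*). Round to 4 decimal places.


Step 1: Try lambda = 0 (constraint inactive).
x_unc = -2/(2*4) = -0.25
Check: 4*-0.25 = -1.0 < 8 -- violated!
Step 2: Constraint must be active: 4*x = 8
x* = 8/4 = 2.0
lambda = (2*4*2.0 + 2)/4 = 4.5
Step 3: Compute optimal value.
f(x*) = 4*2.0^2 + 2*2.0 = 20.0


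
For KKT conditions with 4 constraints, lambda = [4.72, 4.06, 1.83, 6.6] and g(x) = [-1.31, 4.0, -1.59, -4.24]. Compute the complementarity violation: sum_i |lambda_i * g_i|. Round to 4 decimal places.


KKT complementary slackness check:
lambda_1 * g_1 = 4.72 * -1.31 = -6.1832
lambda_2 * g_2 = 4.06 * 4.0 = 16.24
lambda_3 * g_3 = 1.83 * -1.59 = -2.9097
lambda_4 * g_4 = 6.6 * -4.24 = -27.984
Total violation = 6.1832 + 16.24 + 2.9097 + 27.984 = 53.3169


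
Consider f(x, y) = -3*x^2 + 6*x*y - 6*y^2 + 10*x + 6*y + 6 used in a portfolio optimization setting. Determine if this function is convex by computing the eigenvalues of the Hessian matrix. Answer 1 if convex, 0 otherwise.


The Hessian of f(x,y) = -3*x^2 + 6*x*y - 6*y^2 + 10*x + 6*y + 6 is:
H = [[-6, 6], [6, -12]]
Trace = -6 - 12 = -18
Determinant = -6*-12 - (6)^2 = 36
Discriminant = (-18)^2 - 4*36 = 180.0
Eigenvalues: lambda_1 = -15.7082, lambda_2 = -2.2918
The function is not convex.

0


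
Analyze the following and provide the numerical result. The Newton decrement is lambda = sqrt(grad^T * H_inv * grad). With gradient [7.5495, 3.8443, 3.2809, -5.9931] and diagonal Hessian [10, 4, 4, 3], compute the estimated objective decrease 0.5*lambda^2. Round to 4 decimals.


Step 1: H is diagonal, so H^(-1) * g = [0.755, 0.9611, 0.8202, -1.9977].
Step 2: g^T H^(-1) g = sum_i g_i^2 / H_ii
  = (7.5495)^2/10 + (3.8443)^2/4 + (3.2809)^2/4 + (-5.9931)^2/3
  = 5.6995 + 3.6947 + 2.6911 + 11.9724 = 24.0576
Step 3: Objective decrease = 0.5 * g^T H^(-1) g = 12.0288


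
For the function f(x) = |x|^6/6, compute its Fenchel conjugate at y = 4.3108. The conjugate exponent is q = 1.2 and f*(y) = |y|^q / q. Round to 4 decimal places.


The conjugate exponent q satisfies 1/p + 1/q = 1.
p = 6, so q = 6/(6 - 1) = 1.2
|y|^q = 4.3108^1.2 = 5.7739
f*(4.3108) = 5.7739 / 1.2 = 4.8116


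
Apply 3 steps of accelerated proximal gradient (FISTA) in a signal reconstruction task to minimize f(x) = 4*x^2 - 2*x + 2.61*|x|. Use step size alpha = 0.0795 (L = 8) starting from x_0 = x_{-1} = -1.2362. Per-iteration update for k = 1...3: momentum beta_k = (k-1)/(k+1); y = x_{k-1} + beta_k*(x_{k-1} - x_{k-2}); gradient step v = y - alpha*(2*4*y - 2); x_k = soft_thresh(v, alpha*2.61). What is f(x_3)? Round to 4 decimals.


FISTA on f(x) = 4*x^2 - 2*x + 2.61*|x|
L = 8, alpha = 0.0795
Iteration 1: beta = 0.0, y = -1.2362 + 0.0*(-1.2362 + 1.2362) = -1.2362
  grad(y) = -11.8896, v = y - alpha*grad = -0.291
  prox(v) = soft_thresh(-0.291, 0.2075) = -0.0835
Iteration 2: beta = 0.3333, y = -0.0835 + 0.3333*(-0.0835 + 1.2362) = 0.3008
  grad(y) = 0.4061, v = y - alpha*grad = 0.2685
  prox(v) = soft_thresh(0.2685, 0.2075) = 0.061
Iteration 3: beta = 0.5, y = 0.061 + 0.5*(0.061 + 0.0835) = 0.1332
  grad(y) = -0.9343, v = y - alpha*grad = 0.2075
  prox(v) = soft_thresh(0.2075, 0.2075) = 0.0
f(x_3) = 4*0.0^2 - 2*0.0 + 2.61*|0.0| = 0.0


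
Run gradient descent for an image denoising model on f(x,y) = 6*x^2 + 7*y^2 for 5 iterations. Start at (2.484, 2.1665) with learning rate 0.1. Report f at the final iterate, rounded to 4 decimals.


Gradient descent on f(x,y) = 6*x^2 + 7*y^2.
Starting point: (2.484, 2.1665), alpha = 0.1
Step 1: grad_x = 2*6*2.484 = 29.808, grad_y = 2*7*2.1665 = 30.331
  x_1 = 2.484 - 0.1*29.808 = -0.4968
  y_1 = 2.1665 - 0.1*30.331 = -0.8666
Step 2: grad_x = 2*6*-0.4968 = -5.9616, grad_y = 2*7*-0.8666 = -12.1324
  x_2 = -0.4968 - 0.1*-5.9616 = 0.0994
  y_2 = -0.8666 - 0.1*-12.1324 = 0.3466
Step 3: grad_x = 2*6*0.0994 = 1.1923, grad_y = 2*7*0.3466 = 4.853
  x_3 = 0.0994 - 0.1*1.1923 = -0.0199
  y_3 = 0.3466 - 0.1*4.853 = -0.1387
Step 4: grad_x = 2*6*-0.0199 = -0.2385, grad_y = 2*7*-0.1387 = -1.9412
  x_4 = -0.0199 - 0.1*-0.2385 = 0.004
  y_4 = -0.1387 - 0.1*-1.9412 = 0.0555
Step 5: grad_x = 2*6*0.004 = 0.0477, grad_y = 2*7*0.0555 = 0.7765
  x_5 = 0.004 - 0.1*0.0477 = -0.0008
  y_5 = 0.0555 - 0.1*0.7765 = -0.0222
f(-0.0008, -0.0222) = 6*(-0.0008)^2 + 7*(-0.0222)^2 = 0.0034


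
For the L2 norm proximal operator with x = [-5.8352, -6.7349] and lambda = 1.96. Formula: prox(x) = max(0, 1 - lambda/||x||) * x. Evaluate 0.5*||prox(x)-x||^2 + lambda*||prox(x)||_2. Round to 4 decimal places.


Step 1: Compute ||x||.
||x|| = 8.9111
Step 2: Compute scaling factor.
scale = max(0, 1 - 1.96/8.9111) = 0.7801
Step 3: prox(x) = [-4.5518, -5.2536]
||prox(x)|| = 6.9511
Step 4: Proximal objective.
0.5*||prox-x||^2 = 1.9208
lambda*||prox|| = 13.6242
Total = 15.545


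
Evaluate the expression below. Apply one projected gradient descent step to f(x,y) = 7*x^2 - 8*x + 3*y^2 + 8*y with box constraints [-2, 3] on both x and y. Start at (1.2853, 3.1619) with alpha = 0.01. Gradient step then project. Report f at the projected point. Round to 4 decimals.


Step 1: Compute gradient at (1.2853, 3.1619).
grad_x = 2*7*1.2853 - 8 = 9.9942
grad_y = 2*3*3.1619 + 8 = 26.9714
Step 2: Gradient step.
x_raw = 1.2853 - 0.01*9.9942 = 1.1854
y_raw = 3.1619 - 0.01*26.9714 = 2.8922
Step 3: Project onto [-2, 3].
x_proj = clip(1.1854) = 1.1854
y_proj = clip(2.8922) = 2.8922
Step 4: Evaluate f.
f(1.1854, 2.8922) = 48.5844


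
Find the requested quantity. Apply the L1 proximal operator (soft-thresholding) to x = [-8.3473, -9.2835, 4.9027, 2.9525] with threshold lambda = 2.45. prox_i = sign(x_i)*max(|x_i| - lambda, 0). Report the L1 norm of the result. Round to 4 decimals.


Soft-thresholding with lambda = 2.45:
prox(-8.3473) = sign(-8.3473)*max(|-8.3473| - 2.45, 0) = -5.8973
prox(-9.2835) = sign(-9.2835)*max(|-9.2835| - 2.45, 0) = -6.8335
prox(4.9027) = sign(4.9027)*max(|4.9027| - 2.45, 0) = 2.4527
prox(2.9525) = sign(2.9525)*max(|2.9525| - 2.45, 0) = 0.5025
prox(x) = [-5.8973, -6.8335, 2.4527, 0.5025]
||prox(x)||_1 = 5.8973 + 6.8335 + 2.4527 + 0.5025 = 15.686


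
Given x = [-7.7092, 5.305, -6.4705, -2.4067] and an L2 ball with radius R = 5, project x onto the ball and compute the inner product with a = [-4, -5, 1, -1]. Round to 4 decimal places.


Step 1: Compute ||x|| (intermediates to 6 decimals).
||x|| = sqrt((-7.7092)^2 + 5.305^2 + (-6.4705)^2 + (-2.4067)^2) = 11.629031
Step 2: Project.
Since ||x|| > R, scale = R/||x|| = 5/11.629031 = 0.429958, proj(x) = scale * x
proj(x) = [-3.314632, 2.280927, -2.782043, -1.03478]
Step 3: Dot product.
a^T * proj(x) = -4*(-3.314632) - 5*2.280927 + 1*(-2.782043) - 1*(-1.03478) = 0.1066


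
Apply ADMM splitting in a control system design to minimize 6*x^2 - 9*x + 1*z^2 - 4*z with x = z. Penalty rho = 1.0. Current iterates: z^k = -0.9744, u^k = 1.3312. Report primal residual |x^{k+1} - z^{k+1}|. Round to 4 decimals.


ADMM iteration with rho = 1.0, z^k = -0.9744, u^k = 1.3312
Step 1: x-update.
Minimize 6*x^2 - 9*x + (1.0/2)*(x + 0.9744 + 1.3312)^2
FOC: (2*6 + 1.0)*x = 9 + 1.0*(-0.9744 - 1.3312)
x^{k+1} = 0.515
Step 2: z-update.
Minimize 1*z^2 - 4*z + (1.0/2)*(0.515 - z + 1.3312)^2
FOC: (2*1 + 1.0)*z = 4 + 1.0*(0.515 + 1.3312)
z^{k+1} = 1.9487
Step 3: u-update.
u^{k+1} = 1.3312 + 0.515 - 1.9487 = -0.1026
Step 4: Primal residual = |0.515 - 1.9487| = 1.4338


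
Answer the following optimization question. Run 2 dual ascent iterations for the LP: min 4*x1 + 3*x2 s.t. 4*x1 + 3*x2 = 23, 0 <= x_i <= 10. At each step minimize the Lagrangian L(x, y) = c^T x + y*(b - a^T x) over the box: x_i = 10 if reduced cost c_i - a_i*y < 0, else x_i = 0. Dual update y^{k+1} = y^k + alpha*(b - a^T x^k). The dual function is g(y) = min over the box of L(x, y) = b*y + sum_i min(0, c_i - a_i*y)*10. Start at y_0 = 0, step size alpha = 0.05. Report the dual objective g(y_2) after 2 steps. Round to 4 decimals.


Dual ascent for LP: min 4*x1 + 3*x2, 4*x1 + 3*x2 = 23, 0 <= x_i <= 10
Step 1: y^k = 0.0, reduced costs: (4.0, 3.0)
  x^k = (0.0, 0.0), subgradient = b - a^T x = 23.0
  y^{k+1} = 0.0 + 0.05*23.0 = 1.15
Step 2: y^k = 1.15, reduced costs: (-0.6, -0.45)
  x^k = (10.0, 10.0), subgradient = b - a^T x = -47.0
  y^{k+1} = 1.15 + 0.05*-47.0 = -1.2
Dual objective at y_2 = -1.2: reduced costs (8.8, 6.6), box minimizer x = (0.0, 0.0)
g(y_2) = b*y + (c1 - a1*y)*x1 + (c2 - a2*y)*x2 = 23*(-1.2) + 8.8*0.0 + 6.6*0.0 = -27.6 + 0.0 + 0.0 = -27.6


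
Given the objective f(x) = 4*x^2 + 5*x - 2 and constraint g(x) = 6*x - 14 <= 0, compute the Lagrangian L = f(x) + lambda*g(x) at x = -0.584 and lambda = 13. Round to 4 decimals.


Step 1: Evaluate f(x).
f(-0.584) = 4*(-0.584)^2 + 5*(-0.584) - 2 = -3.5558
Step 2: Evaluate g(x).
g(-0.584) = 6*-0.584 - 14 = -17.504
Step 3: Compute Lagrangian.
L = -3.5558 + 13*-17.504 = -231.1078


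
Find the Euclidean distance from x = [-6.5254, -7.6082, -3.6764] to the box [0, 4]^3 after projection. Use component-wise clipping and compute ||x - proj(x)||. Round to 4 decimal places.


Project each component onto [0, 4].
clip(-6.5254) = 0.0, clip(-7.6082) = 0.0, clip(-3.6764) = 0.0
Projection = [0.0, 0.0, 0.0]
Squared diffs: [42.5808, 57.8847, 13.5159]
Distance = sqrt(113.9814) = 10.6762


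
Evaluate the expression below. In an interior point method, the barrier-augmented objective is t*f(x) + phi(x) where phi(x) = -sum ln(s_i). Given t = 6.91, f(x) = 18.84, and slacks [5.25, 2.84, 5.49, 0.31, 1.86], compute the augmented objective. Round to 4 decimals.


Step 1: Compute log-barrier.
ln values: [1.6582, 1.0438, 1.7029, -1.1712, 0.6206]
phi = -(1.6582 + 1.0438 + 1.7029 - 1.1712 + 0.6206) = -3.8544
Step 2: Compute augmented objective.
t*f(x) = 6.91*18.84 = 130.1844
Total = 130.1844 - 3.8544 = 126.33


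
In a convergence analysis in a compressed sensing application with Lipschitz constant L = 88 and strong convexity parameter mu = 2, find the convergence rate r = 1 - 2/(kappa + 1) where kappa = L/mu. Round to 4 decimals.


Step 1: Compute the condition number.
kappa = L/mu = 88/2 = 44.0
Step 2: Compute the convergence rate.
r = 1 - 2/(kappa + 1) = 1 - 2*mu/(L + mu) = (L - mu)/(L + mu) = 86/90 = 0.9556


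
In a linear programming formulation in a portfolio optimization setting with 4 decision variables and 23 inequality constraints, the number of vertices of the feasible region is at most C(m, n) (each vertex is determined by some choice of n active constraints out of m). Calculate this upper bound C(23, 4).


Each vertex corresponds to some choice of n active constraints out of m, so the number of vertices is at most C(m, n) = m! / (n!(m-n)!).
m = 23, n = 4
Numerator: 23 * 22 * 21 * 20
Denominator: 4! = 24
C(23, 4) = 8855


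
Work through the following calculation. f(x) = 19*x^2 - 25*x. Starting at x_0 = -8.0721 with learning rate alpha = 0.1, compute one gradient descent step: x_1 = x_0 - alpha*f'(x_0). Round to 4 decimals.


We compute the gradient at x_0 and apply the update.
f'(x) = 38*x - 25
f'(-8.0721) = 38*-8.0721 - 25 = -331.7398
x_1 = -8.0721 - 0.1*-331.7398 = 25.1019


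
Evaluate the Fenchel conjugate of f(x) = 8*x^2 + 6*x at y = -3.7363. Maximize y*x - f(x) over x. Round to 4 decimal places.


f*(y) = sup_x {y*x - a*x^2 - b*x} = sup_x {(y-b)*x - a*x^2}
FOC: (y - b) - 2a*x = 0 => x* = (y - b)/(2a)
x* = (-3.7363 - 6)/(2*8) = -0.6085
f*(-3.7363) = (y-b)^2/(4a) = (-3.7363 - 6)^2/(4*8)
= 94.7955/32 = 2.9624


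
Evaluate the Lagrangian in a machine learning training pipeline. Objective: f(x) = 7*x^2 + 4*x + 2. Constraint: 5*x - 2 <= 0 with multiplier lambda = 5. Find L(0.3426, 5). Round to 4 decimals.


Step 1: Evaluate f(x).
f(0.3426) = 7*0.3426^2 + 4*0.3426 + 2 = 4.192
Step 2: Evaluate g(x).
g(0.3426) = 5*0.3426 - 2 = -0.287
Step 3: Compute Lagrangian.
L = 4.192 + 5*-0.287 = 2.757


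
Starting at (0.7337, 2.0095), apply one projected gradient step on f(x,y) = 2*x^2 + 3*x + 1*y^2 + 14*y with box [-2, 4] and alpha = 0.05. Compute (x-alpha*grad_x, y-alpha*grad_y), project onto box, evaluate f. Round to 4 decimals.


Step 1: Compute gradient at (0.7337, 2.0095).
grad_x = 2*2*0.7337 + 3 = 5.9348
grad_y = 2*1*2.0095 + 14 = 18.019
Step 2: Gradient step.
x_raw = 0.7337 - 0.05*5.9348 = 0.437
y_raw = 2.0095 - 0.05*18.019 = 1.1086
Step 3: Project onto [-2, 4].
x_proj = clip(0.437) = 0.437
y_proj = clip(1.1086) = 1.1086
Step 4: Evaluate f.
f(0.437, 1.1086) = 18.4413


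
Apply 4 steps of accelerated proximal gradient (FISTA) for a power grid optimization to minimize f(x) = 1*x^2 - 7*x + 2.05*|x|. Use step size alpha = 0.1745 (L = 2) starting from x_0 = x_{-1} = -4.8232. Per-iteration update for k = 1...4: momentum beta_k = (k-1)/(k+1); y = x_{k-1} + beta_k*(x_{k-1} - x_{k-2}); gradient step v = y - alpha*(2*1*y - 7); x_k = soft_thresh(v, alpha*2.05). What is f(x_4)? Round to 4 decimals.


FISTA on f(x) = 1*x^2 - 7*x + 2.05*|x|
L = 2, alpha = 0.1745
Iteration 1: beta = 0.0, y = -4.8232 + 0.0*(-4.8232 + 4.8232) = -4.8232
  grad(y) = -16.6464, v = y - alpha*grad = -1.9184
  prox(v) = soft_thresh(-1.9184, 0.3577) = -1.5607
Iteration 2: beta = 0.3333, y = -1.5607 + 0.3333*(-1.5607 + 4.8232) = -0.4732
  grad(y) = -7.9463, v = y - alpha*grad = 0.9135
  prox(v) = soft_thresh(0.9135, 0.3577) = 0.5557
Iteration 3: beta = 0.5, y = 0.5557 + 0.5*(0.5557 + 1.5607) = 1.614
  grad(y) = -3.7721, v = y - alpha*grad = 2.2722
  prox(v) = soft_thresh(2.2722, 0.3577) = 1.9145
Iteration 4: beta = 0.6, y = 1.9145 + 0.6*(1.9145 - 0.5557) = 2.7297
  grad(y) = -1.5406, v = y - alpha*grad = 2.9985
  prox(v) = soft_thresh(2.9985, 0.3577) = 2.6408
f(x_4) = 1*2.6408^2 - 7*2.6408 + 2.05*|2.6408| = -6.0981


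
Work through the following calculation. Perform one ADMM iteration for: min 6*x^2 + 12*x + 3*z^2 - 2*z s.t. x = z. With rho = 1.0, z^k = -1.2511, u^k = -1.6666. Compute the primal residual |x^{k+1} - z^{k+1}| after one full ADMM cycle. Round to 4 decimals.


ADMM iteration with rho = 1.0, z^k = -1.2511, u^k = -1.6666
Step 1: x-update.
Minimize 6*x^2 + 12*x + (1.0/2)*(x + 1.2511 - 1.6666)^2
FOC: (2*6 + 1.0)*x = -12 + 1.0*(-1.2511 + 1.6666)
x^{k+1} = -0.8911
Step 2: z-update.
Minimize 3*z^2 - 2*z + (1.0/2)*(-0.8911 - z - 1.6666)^2
FOC: (2*3 + 1.0)*z = 2 + 1.0*(-0.8911 - 1.6666)
z^{k+1} = -0.0797
Step 3: u-update.
u^{k+1} = -1.6666 - 0.8911 + 0.0797 = -2.478
Step 4: Primal residual = |-0.8911 + 0.0797| = 0.8114


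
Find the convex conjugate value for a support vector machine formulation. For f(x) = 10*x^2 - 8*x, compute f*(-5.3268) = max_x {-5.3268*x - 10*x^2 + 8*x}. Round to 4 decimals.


f*(y) = sup_x {y*x - a*x^2 - b*x} = sup_x {(y-b)*x - a*x^2}
FOC: (y - b) - 2a*x = 0 => x* = (y - b)/(2a)
x* = (-5.3268 + 8)/(2*10) = 0.1337
f*(-5.3268) = (y-b)^2/(4a) = (-5.3268 + 8)^2/(4*10)
= 7.146/40 = 0.1786


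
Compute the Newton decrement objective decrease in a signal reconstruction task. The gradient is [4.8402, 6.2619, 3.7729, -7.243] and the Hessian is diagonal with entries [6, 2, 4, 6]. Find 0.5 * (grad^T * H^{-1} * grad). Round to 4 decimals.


Step 1: H is diagonal, so H^(-1) * g = [0.8067, 3.131, 0.9432, -1.2072].
Step 2: g^T H^(-1) g = sum_i g_i^2 / H_ii
  = (4.8402)^2/6 + (6.2619)^2/2 + (3.7729)^2/4 + (-7.243)^2/6
  = 3.9046 + 19.6057 + 3.5587 + 8.7435 = 35.8125
Step 3: Objective decrease = 0.5 * g^T H^(-1) g = 17.9062


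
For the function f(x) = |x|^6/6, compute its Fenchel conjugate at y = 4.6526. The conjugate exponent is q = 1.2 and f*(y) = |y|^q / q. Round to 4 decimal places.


The conjugate exponent q satisfies 1/p + 1/q = 1.
p = 6, so q = 6/(6 - 1) = 1.2
|y|^q = 4.6526^1.2 = 6.3275
f*(4.6526) = 6.3275 / 1.2 = 5.2729


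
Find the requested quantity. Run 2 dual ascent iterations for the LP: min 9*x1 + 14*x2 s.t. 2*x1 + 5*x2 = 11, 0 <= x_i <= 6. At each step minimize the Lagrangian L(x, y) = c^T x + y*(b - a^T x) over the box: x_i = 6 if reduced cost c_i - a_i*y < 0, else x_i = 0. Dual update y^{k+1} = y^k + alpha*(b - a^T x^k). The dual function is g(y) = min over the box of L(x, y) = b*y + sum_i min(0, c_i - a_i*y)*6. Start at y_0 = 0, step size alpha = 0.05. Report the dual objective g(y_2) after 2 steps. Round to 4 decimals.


Dual ascent for LP: min 9*x1 + 14*x2, 2*x1 + 5*x2 = 11, 0 <= x_i <= 6
Step 1: y^k = 0.0, reduced costs: (9.0, 14.0)
  x^k = (0.0, 0.0), subgradient = b - a^T x = 11.0
  y^{k+1} = 0.0 + 0.05*11.0 = 0.55
Step 2: y^k = 0.55, reduced costs: (7.9, 11.25)
  x^k = (0.0, 0.0), subgradient = b - a^T x = 11.0
  y^{k+1} = 0.55 + 0.05*11.0 = 1.1
Dual objective at y_2 = 1.1: reduced costs (6.8, 8.5), box minimizer x = (0.0, 0.0)
g(y_2) = b*y + (c1 - a1*y)*x1 + (c2 - a2*y)*x2 = 11*1.1 + 6.8*0.0 + 8.5*0.0 = 12.1 + 0.0 + 0.0 = 12.1


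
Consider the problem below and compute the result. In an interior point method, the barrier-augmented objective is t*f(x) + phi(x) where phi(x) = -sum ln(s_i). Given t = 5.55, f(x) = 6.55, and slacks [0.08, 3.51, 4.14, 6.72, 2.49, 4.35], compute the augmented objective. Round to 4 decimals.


Step 1: Compute log-barrier.
ln values: [-2.5257, 1.2556, 1.4207, 1.9051, 0.9123, 1.4702]
phi = -(-2.5257 + 1.2556 + 1.4207 + 1.9051 + 0.9123 + 1.4702) = -4.4381
Step 2: Compute augmented objective.
t*f(x) = 5.55*6.55 = 36.3525
Total = 36.3525 - 4.4381 = 31.9144


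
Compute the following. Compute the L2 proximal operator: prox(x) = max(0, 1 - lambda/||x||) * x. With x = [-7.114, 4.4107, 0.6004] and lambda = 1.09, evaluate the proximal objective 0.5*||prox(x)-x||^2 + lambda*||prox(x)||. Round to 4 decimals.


Step 1: Compute ||x||.
||x|| = 8.3919
Step 2: Compute scaling factor.
scale = max(0, 1 - 1.09/8.3919) = 0.8701
Step 3: prox(x) = [-6.19, 3.8378, 0.5224]
||prox(x)|| = 7.3019
Step 4: Proximal objective.
0.5*||prox-x||^2 = 0.5941
lambda*||prox|| = 7.9591
Total = 8.5531


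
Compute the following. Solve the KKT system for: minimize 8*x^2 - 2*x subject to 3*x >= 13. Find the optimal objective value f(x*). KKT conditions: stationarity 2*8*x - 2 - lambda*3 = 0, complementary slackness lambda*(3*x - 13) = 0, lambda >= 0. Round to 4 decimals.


Step 1: Try lambda = 0 (constraint inactive).
x_unc = 2/(2*8) = 0.125
Check: 3*0.125 = 0.375 < 13 -- violated!
Step 2: Constraint must be active: 3*x = 13
x* = 13/3 = 4.3333 (rounded; the exact value 13/3 is used below)
lambda = (2*8*(13/3) - 2)/3 = 22.4444
Step 3: Compute optimal value.
f(x*) = 8*(13/3)^2 - 2*(13/3) = 141.5556


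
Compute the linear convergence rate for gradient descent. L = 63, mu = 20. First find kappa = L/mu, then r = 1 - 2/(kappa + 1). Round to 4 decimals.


Step 1: Compute the condition number.
kappa = L/mu = 63/20 = 3.15
Step 2: Compute the convergence rate.
r = 1 - 2/(kappa + 1) = 1 - 2*mu/(L + mu) = (L - mu)/(L + mu) = 43/83 = 0.5181


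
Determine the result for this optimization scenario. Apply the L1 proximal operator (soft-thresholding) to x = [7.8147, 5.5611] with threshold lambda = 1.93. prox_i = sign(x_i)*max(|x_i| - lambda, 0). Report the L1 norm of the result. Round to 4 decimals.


Soft-thresholding with lambda = 1.93:
prox(7.8147) = sign(7.8147)*max(|7.8147| - 1.93, 0) = 5.8847
prox(5.5611) = sign(5.5611)*max(|5.5611| - 1.93, 0) = 3.6311
prox(x) = [5.8847, 3.6311]
||prox(x)||_1 = 5.8847 + 3.6311 = 9.5158


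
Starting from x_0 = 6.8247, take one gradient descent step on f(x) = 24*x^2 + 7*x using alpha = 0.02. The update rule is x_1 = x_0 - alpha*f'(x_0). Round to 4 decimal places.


We compute the gradient at x_0 and apply the update.
f'(x) = 48*x + 7
f'(6.8247) = 48*6.8247 + 7 = 334.5856
x_1 = 6.8247 - 0.02*334.5856 = 0.133


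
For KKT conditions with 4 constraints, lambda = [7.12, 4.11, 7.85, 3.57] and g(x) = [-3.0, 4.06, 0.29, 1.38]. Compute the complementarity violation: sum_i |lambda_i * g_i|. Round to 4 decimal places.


KKT complementary slackness check:
lambda_1 * g_1 = 7.12 * -3.0 = -21.36
lambda_2 * g_2 = 4.11 * 4.06 = 16.6866
lambda_3 * g_3 = 7.85 * 0.29 = 2.2765
lambda_4 * g_4 = 3.57 * 1.38 = 4.9266
Total violation = 21.36 + 16.6866 + 2.2765 + 4.9266 = 45.2497


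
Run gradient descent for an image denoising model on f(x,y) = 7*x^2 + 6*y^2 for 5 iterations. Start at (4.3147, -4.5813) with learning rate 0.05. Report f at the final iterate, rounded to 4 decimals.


Gradient descent on f(x,y) = 7*x^2 + 6*y^2.
Starting point: (4.3147, -4.5813), alpha = 0.05
Step 1: grad_x = 2*7*4.3147 = 60.4058, grad_y = 2*6*-4.5813 = -54.9756
  x_1 = 4.3147 - 0.05*60.4058 = 1.2944
  y_1 = -4.5813 - 0.05*-54.9756 = -1.8325
Step 2: grad_x = 2*7*1.2944 = 18.1217, grad_y = 2*6*-1.8325 = -21.9902
  x_2 = 1.2944 - 0.05*18.1217 = 0.3883
  y_2 = -1.8325 - 0.05*-21.9902 = -0.733
Step 3: grad_x = 2*7*0.3883 = 5.4365, grad_y = 2*6*-0.733 = -8.7961
  x_3 = 0.3883 - 0.05*5.4365 = 0.1165
  y_3 = -0.733 - 0.05*-8.7961 = -0.2932
Step 4: grad_x = 2*7*0.1165 = 1.631, grad_y = 2*6*-0.2932 = -3.5184
  x_4 = 0.1165 - 0.05*1.631 = 0.0349
  y_4 = -0.2932 - 0.05*-3.5184 = -0.1173
Step 5: grad_x = 2*7*0.0349 = 0.4893, grad_y = 2*6*-0.1173 = -1.4074
  x_5 = 0.0349 - 0.05*0.4893 = 0.0105
  y_5 = -0.1173 - 0.05*-1.4074 = -0.0469
f(0.0105, -0.0469) = 7*0.0105^2 + 6*(-0.0469)^2 = 0.014


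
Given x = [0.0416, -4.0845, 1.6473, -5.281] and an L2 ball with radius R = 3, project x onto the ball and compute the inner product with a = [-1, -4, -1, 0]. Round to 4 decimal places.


Step 1: Compute ||x|| (intermediates to 6 decimals).
||x|| = sqrt(0.0416^2 + (-4.0845)^2 + 1.6473^2 + (-5.281)^2) = 6.876586
Step 2: Project.
Since ||x|| > R, scale = R/||x|| = 3/6.876586 = 0.436263, proj(x) = scale * x
proj(x) = [0.018149, -1.781916, 0.718656, -2.303905]
Step 3: Dot product.
a^T * proj(x) = -1*0.018149 - 4*(-1.781916) - 1*0.718656 + 0*(-2.303905) = 6.3909


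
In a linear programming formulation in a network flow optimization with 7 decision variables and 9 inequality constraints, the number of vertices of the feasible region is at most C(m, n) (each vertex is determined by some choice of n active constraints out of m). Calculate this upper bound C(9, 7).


Each vertex corresponds to some choice of n active constraints out of m, so the number of vertices is at most C(m, n) = m! / (n!(m-n)!).
m = 9, n = 7
Numerator: 9 * 8 * 7 * 6 * 5 * 4 * 3
Denominator: 7! = 5040
C(9, 7) = 36


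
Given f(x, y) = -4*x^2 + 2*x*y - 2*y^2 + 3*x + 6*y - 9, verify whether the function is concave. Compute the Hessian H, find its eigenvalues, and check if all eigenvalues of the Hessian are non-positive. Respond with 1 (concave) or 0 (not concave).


The Hessian of f(x,y) = -4*x^2 + 2*x*y - 2*y^2 + 3*x + 6*y - 9 is:
H = [[-8, 2], [2, -4]]
Trace = -8 - 4 = -12
Determinant = -8*-4 - (2)^2 = 28
Discriminant = (-12)^2 - 4*28 = 32.0
Eigenvalues: lambda_1 = -8.8284, lambda_2 = -3.1716
The function is concave.

1


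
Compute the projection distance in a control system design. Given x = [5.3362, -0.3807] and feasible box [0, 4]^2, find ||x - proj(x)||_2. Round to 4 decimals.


Project each component onto [0, 4].
clip(5.3362) = 4.0, clip(-0.3807) = 0.0
Projection = [4.0, 0.0]
Squared diffs: [1.7854, 0.1449]
Distance = sqrt(1.9303) = 1.3894


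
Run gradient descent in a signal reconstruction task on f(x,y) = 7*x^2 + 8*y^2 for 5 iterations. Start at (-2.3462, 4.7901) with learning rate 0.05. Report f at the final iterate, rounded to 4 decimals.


Gradient descent on f(x,y) = 7*x^2 + 8*y^2.
Starting point: (-2.3462, 4.7901), alpha = 0.05
Step 1: grad_x = 2*7*-2.3462 = -32.8468, grad_y = 2*8*4.7901 = 76.6416
  x_1 = -2.3462 - 0.05*-32.8468 = -0.7039
  y_1 = 4.7901 - 0.05*76.6416 = 0.958
Step 2: grad_x = 2*7*-0.7039 = -9.854, grad_y = 2*8*0.958 = 15.3283
  x_2 = -0.7039 - 0.05*-9.854 = -0.2112
  y_2 = 0.958 - 0.05*15.3283 = 0.1916
Step 3: grad_x = 2*7*-0.2112 = -2.9562, grad_y = 2*8*0.1916 = 3.0657
  x_3 = -0.2112 - 0.05*-2.9562 = -0.0633
  y_3 = 0.1916 - 0.05*3.0657 = 0.0383
Step 4: grad_x = 2*7*-0.0633 = -0.8869, grad_y = 2*8*0.0383 = 0.6131
  x_4 = -0.0633 - 0.05*-0.8869 = -0.019
  y_4 = 0.0383 - 0.05*0.6131 = 0.0077
Step 5: grad_x = 2*7*-0.019 = -0.2661, grad_y = 2*8*0.0077 = 0.1226
  x_5 = -0.019 - 0.05*-0.2661 = -0.0057
  y_5 = 0.0077 - 0.05*0.1226 = 0.0015
f(-0.0057, 0.0015) = 7*(-0.0057)^2 + 8*0.0015^2 = 0.0002


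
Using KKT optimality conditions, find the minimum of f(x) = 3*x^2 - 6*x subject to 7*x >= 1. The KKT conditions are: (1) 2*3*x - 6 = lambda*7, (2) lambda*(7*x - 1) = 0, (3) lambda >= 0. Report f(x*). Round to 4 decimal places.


Step 1: Try lambda = 0 (constraint inactive).
Stationarity: 2*3*x - 6 = 0
x* = 6/(2*3) = 1.0
Check constraint: 7*1.0 = 7.0 >= 1 -- satisfied.
Step 2: Compute optimal value.
f(x*) = 3*1.0^2 - 6*1.0 = -3.0


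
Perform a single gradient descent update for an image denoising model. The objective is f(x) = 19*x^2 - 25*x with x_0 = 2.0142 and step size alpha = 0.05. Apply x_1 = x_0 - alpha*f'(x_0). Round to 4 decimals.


We compute the gradient at x_0 and apply the update.
f'(x) = 38*x - 25
f'(2.0142) = 38*2.0142 - 25 = 51.5396
x_1 = 2.0142 - 0.05*51.5396 = -0.5628


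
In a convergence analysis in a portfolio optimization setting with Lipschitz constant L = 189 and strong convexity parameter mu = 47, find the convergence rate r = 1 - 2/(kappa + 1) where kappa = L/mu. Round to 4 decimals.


Step 1: Compute the condition number.
kappa = L/mu = 189/47 = 4.0213
Step 2: Compute the convergence rate.
r = 1 - 2/(kappa + 1) = 1 - 2*mu/(L + mu) = (L - mu)/(L + mu) = 142/236 = 0.6017


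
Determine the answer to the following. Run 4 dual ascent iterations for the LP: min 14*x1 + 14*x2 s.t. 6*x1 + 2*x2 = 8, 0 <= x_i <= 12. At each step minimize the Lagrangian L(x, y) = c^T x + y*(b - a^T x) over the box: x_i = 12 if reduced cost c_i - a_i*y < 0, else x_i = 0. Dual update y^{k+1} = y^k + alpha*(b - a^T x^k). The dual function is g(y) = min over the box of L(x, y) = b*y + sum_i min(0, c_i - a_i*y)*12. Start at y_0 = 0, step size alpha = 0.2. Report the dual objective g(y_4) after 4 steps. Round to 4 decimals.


Dual ascent for LP: min 14*x1 + 14*x2, 6*x1 + 2*x2 = 8, 0 <= x_i <= 12
Step 1: y^k = 0.0, reduced costs: (14.0, 14.0)
  x^k = (0.0, 0.0), subgradient = b - a^T x = 8.0
  y^{k+1} = 0.0 + 0.2*8.0 = 1.6
Step 2: y^k = 1.6, reduced costs: (4.4, 10.8)
  x^k = (0.0, 0.0), subgradient = b - a^T x = 8.0
  y^{k+1} = 1.6 + 0.2*8.0 = 3.2
Step 3: y^k = 3.2, reduced costs: (-5.2, 7.6)
  x^k = (12.0, 0.0), subgradient = b - a^T x = -64.0
  y^{k+1} = 3.2 + 0.2*-64.0 = -9.6
Step 4: y^k = -9.6, reduced costs: (71.6, 33.2)
  x^k = (0.0, 0.0), subgradient = b - a^T x = 8.0
  y^{k+1} = -9.6 + 0.2*8.0 = -8.0
Dual objective at y_4 = -8.0: reduced costs (62.0, 30.0), box minimizer x = (0.0, 0.0)
g(y_4) = b*y + (c1 - a1*y)*x1 + (c2 - a2*y)*x2 = 8*(-8.0) + 62.0*0.0 + 30.0*0.0 = -64.0 + 0.0 + 0.0 = -64.0


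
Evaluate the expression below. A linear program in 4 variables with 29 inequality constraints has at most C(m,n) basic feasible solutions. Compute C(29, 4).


Each vertex corresponds to some choice of n active constraints out of m, so the number of vertices is at most C(m, n) = m! / (n!(m-n)!).
m = 29, n = 4
Numerator: 29 * 28 * 27 * 26
Denominator: 4! = 24
C(29, 4) = 23751


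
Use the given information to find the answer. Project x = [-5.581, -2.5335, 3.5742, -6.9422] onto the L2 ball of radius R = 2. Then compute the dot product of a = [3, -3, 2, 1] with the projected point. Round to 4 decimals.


Step 1: Compute ||x|| (intermediates to 6 decimals).
||x|| = sqrt((-5.581)^2 + (-2.5335)^2 + 3.5742^2 + (-6.9422)^2) = 9.926491
Step 2: Project.
Since ||x|| > R, scale = R/||x|| = 2/9.926491 = 0.201481, proj(x) = scale * x
proj(x) = [-1.124465, -0.510452, 0.720133, -1.398721]
Step 3: Dot product.
a^T * proj(x) = 3*(-1.124465) - 3*(-0.510452) + 2*0.720133 + 1*(-1.398721) = -1.8005


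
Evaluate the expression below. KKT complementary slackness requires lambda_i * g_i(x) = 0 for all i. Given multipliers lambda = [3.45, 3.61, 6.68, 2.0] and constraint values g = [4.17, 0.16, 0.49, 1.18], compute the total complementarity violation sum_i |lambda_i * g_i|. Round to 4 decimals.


KKT complementary slackness check:
lambda_1 * g_1 = 3.45 * 4.17 = 14.3865
lambda_2 * g_2 = 3.61 * 0.16 = 0.5776
lambda_3 * g_3 = 6.68 * 0.49 = 3.2732
lambda_4 * g_4 = 2.0 * 1.18 = 2.36
Total violation = 14.3865 + 0.5776 + 3.2732 + 2.36 = 20.5973


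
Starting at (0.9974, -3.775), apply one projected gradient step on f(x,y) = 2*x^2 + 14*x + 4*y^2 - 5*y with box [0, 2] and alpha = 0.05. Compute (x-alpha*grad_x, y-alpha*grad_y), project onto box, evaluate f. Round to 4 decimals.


Step 1: Compute gradient at (0.9974, -3.775).
grad_x = 2*2*0.9974 + 14 = 17.9896
grad_y = 2*4*-3.775 - 5 = -35.2
Step 2: Gradient step.
x_raw = 0.9974 - 0.05*17.9896 = 0.0979
y_raw = -3.775 - 0.05*-35.2 = -2.015
Step 3: Project onto [0, 2].
x_proj = clip(0.0979) = 0.0979
y_proj = clip(-2.015) = 0.0
Step 4: Evaluate f.
f(0.0979, 0.0) = 1.3901


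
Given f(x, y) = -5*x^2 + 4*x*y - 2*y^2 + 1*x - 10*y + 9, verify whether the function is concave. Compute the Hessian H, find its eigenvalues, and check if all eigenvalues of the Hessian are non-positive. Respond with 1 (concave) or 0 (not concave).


The Hessian of f(x,y) = -5*x^2 + 4*x*y - 2*y^2 + 1*x - 10*y + 9 is:
H = [[-10, 4], [4, -4]]
Trace = -10 - 4 = -14
Determinant = -10*-4 - (4)^2 = 24
Discriminant = (-14)^2 - 4*24 = 100.0
Eigenvalues: lambda_1 = -12.0, lambda_2 = -2.0
The function is concave.

1
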